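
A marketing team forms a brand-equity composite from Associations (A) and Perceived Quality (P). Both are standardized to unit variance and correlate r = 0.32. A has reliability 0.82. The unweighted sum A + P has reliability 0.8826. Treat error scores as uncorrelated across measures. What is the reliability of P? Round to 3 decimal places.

0.870

Var(A+P) = 2 + 2·0.32 = 2.640.
True-score variance = ρ_A + ρ_P + 2·0.32, so 0.8826 = (0.82 + ρ_P + 0.64) / 2.640.
ρ_P = 0.8826·2.640 − 0.82 − 0.64 = 0.870.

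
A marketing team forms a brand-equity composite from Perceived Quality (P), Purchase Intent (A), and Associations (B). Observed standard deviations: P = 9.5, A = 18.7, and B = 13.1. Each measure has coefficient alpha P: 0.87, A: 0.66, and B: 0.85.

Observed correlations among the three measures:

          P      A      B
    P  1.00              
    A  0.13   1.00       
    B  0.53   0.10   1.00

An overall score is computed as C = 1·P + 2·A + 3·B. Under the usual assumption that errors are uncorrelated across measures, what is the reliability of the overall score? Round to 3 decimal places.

Var(C) = 9.5² + 2²·18.7² + 3²·13.1² + 2·[2·9.5·18.7·0.13 + 3·9.5·13.1·0.53 + 6·18.7·13.1·0.10] = 3033.5 + 782.093 = 3815.59.
With uncorrelated errors the cross-covariances are all true-score covariance, so they carry over unchanged; only the diagonal terms shrink to ρᵢσᵢ².
True-score variance = [9.5²·0.87 + 2²·18.7²·0.66 + 3²·13.1²·0.85] + 782.093 = 2314.52 + 782.093 = 3096.61.
Reliability = 3096.61 / 3815.59 = 0.812.

0.812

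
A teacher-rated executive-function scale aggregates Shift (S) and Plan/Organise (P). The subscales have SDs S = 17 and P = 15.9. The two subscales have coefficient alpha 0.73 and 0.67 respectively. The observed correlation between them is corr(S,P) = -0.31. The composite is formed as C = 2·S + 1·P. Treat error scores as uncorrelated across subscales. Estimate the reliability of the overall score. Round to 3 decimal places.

Var(C) = 2²·17² + 15.9² + 2·[2·17·15.9·(-0.31)] = 1408.81 − 335.172 = 1073.64.
Because errors are independent across components, Cov(Tᵢ,Tⱼ) = Cov(Xᵢ,Xⱼ); the off-diagonal part of the true-score variance is the same as above.
True-score variance = [2²·17²·0.73 + 15.9²·0.67] − 335.172 = 1013.26 − 335.172 = 678.091.
Reliability = 678.091 / 1073.64 = 0.632.

0.632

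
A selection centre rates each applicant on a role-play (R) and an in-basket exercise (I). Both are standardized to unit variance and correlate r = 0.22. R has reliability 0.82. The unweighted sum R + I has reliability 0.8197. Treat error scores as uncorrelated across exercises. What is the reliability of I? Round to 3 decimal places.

0.740

Var(R+I) = 2 + 2·0.22 = 2.440.
True-score variance = ρ_R + ρ_I + 2·0.22, so 0.8197 = (0.82 + ρ_I + 0.44) / 2.440.
ρ_I = 0.8197·2.440 − 0.82 − 0.44 = 0.740.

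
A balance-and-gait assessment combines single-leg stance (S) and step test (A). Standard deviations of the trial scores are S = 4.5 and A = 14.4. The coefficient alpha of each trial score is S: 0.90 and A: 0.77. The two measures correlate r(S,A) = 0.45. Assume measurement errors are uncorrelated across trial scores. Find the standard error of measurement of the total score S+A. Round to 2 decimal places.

7.05

Var(total) = 227.61 + 58.32 = 285.93.
True-score variance = 177.892 + 58.32 = 236.212, so reliability = 0.8261.
Error variance = 285.93 − 236.212 = 49.7178; SEM = √49.7178 = 7.05.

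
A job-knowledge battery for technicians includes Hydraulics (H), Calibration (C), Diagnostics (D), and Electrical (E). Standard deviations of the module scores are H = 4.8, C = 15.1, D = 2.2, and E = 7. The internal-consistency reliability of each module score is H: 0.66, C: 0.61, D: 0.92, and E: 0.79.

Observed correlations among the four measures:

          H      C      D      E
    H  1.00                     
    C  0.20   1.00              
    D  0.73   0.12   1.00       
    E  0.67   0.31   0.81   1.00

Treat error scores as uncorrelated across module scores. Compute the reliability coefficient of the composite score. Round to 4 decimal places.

0.7820

Var(H+C+D+E) = 4.8² + 15.1² + 2.2² + 7² + 2·[4.8·15.1·0.20 + 4.8·2.2·0.73 + 4.8·7·0.67 + 15.1·2.2·0.12 + 15.1·7·0.31 + 2.2·7·0.81] = 304.89 + 187.888 = 492.778.
Because errors are independent across components, Cov(Tᵢ,Tⱼ) = Cov(Xᵢ,Xⱼ); the off-diagonal part of the true-score variance is the same as above.
True-score variance = [4.8²·0.66 + 15.1²·0.61 + 2.2²·0.92 + 7²·0.79] + 187.888 = 197.455 + 187.888 = 385.344.
Reliability = 385.344 / 492.778 = 0.7820.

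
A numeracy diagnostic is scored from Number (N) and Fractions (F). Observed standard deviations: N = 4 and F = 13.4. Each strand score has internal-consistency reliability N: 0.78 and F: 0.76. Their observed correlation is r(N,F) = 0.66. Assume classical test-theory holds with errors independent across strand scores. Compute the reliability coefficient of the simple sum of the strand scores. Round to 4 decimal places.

Var(N+F) = 4² + 13.4² + 2·[4·13.4·0.66] = 195.56 + 70.752 = 266.312.
Under uncorrelated errors the observed covariances equal the true-score covariances, so only the own-variance terms attenuate.
True-score variance = [4²·0.78 + 13.4²·0.76] + 70.752 = 148.946 + 70.752 = 219.698.
Reliability = 219.698 / 266.312 = 0.8250.

0.8250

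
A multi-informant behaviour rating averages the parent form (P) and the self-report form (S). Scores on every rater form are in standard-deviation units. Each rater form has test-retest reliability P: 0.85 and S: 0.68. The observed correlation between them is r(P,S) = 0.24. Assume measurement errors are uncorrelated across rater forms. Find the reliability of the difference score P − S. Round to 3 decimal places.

Var(P−S) = 1 + 1 − 2·0.24 = 2 − 0.48 = 1.52.
With uncorrelated errors the cross-covariances are all true-score covariance, so they carry over unchanged; only the diagonal terms shrink to ρᵢσᵢ².
True-score variance = [0.85 + 0.68] − 0.48 = 1.53 − 0.48 = 1.05.
Reliability = 1.05 / 1.52 = 0.691.

0.691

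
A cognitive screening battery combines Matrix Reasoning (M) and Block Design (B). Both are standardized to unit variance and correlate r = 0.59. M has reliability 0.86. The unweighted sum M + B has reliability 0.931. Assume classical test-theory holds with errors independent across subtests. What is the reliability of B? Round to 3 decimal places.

0.921

Var(M+B) = 2 + 2·0.59 = 3.180.
True-score variance = ρ_M + ρ_B + 2·0.59, so 0.931 = (0.86 + ρ_B + 1.18) / 3.180.
ρ_B = 0.931·3.180 − 0.86 − 1.18 = 0.921.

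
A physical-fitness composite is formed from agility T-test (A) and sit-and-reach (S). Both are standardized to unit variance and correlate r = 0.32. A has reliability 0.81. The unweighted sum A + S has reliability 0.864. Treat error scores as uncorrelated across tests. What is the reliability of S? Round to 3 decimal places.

0.831

Var(A+S) = 2 + 2·0.32 = 2.640.
True-score variance = ρ_A + ρ_S + 2·0.32, so 0.864 = (0.81 + ρ_S + 0.64) / 2.640.
ρ_S = 0.864·2.640 − 0.81 − 0.64 = 0.831.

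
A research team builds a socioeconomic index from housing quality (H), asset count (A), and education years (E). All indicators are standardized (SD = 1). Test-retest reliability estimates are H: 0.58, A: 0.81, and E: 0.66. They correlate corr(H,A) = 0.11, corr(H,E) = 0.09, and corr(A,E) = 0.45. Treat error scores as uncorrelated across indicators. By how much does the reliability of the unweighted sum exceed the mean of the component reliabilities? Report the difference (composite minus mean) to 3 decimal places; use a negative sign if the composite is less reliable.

Var(sum) = 3 + 1.3 = 4.3; true-score variance = 2.05 + 1.3 = 3.35; composite reliability = 0.7791.
Mean component reliability = 0.6833.
Difference = 0.7791 − 0.6833 = 0.096.

0.096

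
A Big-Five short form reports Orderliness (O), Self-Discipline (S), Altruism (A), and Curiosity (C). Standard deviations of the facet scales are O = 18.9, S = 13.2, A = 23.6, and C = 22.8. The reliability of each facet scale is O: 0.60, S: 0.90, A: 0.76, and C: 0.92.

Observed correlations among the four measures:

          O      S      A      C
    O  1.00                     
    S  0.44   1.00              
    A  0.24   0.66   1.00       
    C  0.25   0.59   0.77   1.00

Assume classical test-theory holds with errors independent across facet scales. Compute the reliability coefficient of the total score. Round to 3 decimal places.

Var(O+S+A+C) = 18.9² + 13.2² + 23.6² + 22.8² + 2·[18.9·13.2·0.44 + 18.9·23.6·0.24 + 18.9·22.8·0.25 + 13.2·23.6·0.66 + 13.2·22.8·0.59 + 23.6·22.8·0.77] = 1608.25 + 2244.08 = 3852.33.
Because errors are independent across components, Cov(Tᵢ,Tⱼ) = Cov(Xᵢ,Xⱼ); the off-diagonal part of the true-score variance is the same as above.
True-score variance = [18.9²·0.60 + 13.2²·0.90 + 23.6²·0.76 + 22.8²·0.92] + 2244.08 = 1272.68 + 2244.08 = 3516.77.
Reliability = 3516.77 / 3852.33 = 0.913.

0.913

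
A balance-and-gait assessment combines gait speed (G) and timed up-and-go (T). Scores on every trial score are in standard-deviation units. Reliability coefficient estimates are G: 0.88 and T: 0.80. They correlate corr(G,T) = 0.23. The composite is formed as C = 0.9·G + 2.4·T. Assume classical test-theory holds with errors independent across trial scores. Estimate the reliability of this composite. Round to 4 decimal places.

Var(C) = 0.9² + 2.4² + 2·[2.16·0.23] = 6.57 + 0.9936 = 7.5636.
Because errors are independent across components, Cov(Tᵢ,Tⱼ) = Cov(Xᵢ,Xⱼ); the off-diagonal part of the true-score variance is the same as above.
True-score variance = [0.9²·0.88 + 2.4²·0.80] + 0.9936 = 5.3208 + 0.9936 = 6.3144.
Reliability = 6.3144 / 7.5636 = 0.8348.

0.8348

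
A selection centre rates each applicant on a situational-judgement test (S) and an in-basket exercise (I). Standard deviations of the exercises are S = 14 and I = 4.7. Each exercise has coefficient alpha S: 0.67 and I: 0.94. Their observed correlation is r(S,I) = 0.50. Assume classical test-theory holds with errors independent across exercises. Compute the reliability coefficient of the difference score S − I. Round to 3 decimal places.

Var(S−I) = 14² + 4.7² − 2·14·4.7·0.50 = 218.09 − 65.8 = 152.29.
Under uncorrelated errors the observed covariances equal the true-score covariances, so only the own-variance terms attenuate.
True-score variance = [14²·0.67 + 4.7²·0.94] − 65.8 = 152.085 − 65.8 = 86.2846.
Reliability = 86.2846 / 152.29 = 0.567.

0.567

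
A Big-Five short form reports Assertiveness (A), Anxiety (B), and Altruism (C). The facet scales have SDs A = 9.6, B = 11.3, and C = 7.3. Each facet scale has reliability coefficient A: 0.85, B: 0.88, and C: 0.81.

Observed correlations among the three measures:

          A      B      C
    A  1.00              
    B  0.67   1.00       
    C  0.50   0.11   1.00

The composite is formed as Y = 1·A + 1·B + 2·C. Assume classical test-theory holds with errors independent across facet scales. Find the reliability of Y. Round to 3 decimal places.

0.908

Var(Y) = 9.6² + 11.3² + 2²·7.3² + 2·[9.6·11.3·0.67 + 2·9.6·7.3·0.50 + 2·11.3·7.3·0.11] = 433.01 + 321.819 = 754.829.
Under uncorrelated errors the observed covariances equal the true-score covariances, so only the own-variance terms attenuate.
True-score variance = [9.6²·0.85 + 11.3²·0.88 + 2²·7.3²·0.81] + 321.819 = 363.363 + 321.819 = 685.182.
Reliability = 685.182 / 754.829 = 0.908.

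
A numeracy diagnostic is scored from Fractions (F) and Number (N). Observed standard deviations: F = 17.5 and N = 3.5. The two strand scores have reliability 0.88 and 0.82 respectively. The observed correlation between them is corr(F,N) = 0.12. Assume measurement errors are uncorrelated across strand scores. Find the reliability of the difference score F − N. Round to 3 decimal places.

Var(F−N) = 17.5² + 3.5² − 2·17.5·3.5·0.12 = 318.5 − 14.7 = 303.8.
Under uncorrelated errors the observed covariances equal the true-score covariances, so only the own-variance terms attenuate.
True-score variance = [17.5²·0.88 + 3.5²·0.82] − 14.7 = 279.545 − 14.7 = 264.845.
Reliability = 264.845 / 303.8 = 0.872.

0.872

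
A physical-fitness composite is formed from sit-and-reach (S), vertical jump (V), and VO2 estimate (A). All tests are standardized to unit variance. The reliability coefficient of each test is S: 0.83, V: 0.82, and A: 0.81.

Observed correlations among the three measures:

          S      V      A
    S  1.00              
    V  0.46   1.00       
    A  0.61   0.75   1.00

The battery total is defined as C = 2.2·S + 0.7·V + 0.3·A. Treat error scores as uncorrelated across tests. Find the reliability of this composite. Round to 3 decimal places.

0.883

Var(C) = 2.2² + 0.7² + 0.3² + 2·[1.54·0.46 + 0.66·0.61 + 0.21·0.75] = 5.42 + 2.537 = 7.957.
Because errors are independent across components, Cov(Tᵢ,Tⱼ) = Cov(Xᵢ,Xⱼ); the off-diagonal part of the true-score variance is the same as above.
True-score variance = [2.2²·0.83 + 0.7²·0.82 + 0.3²·0.81] + 2.537 = 4.4919 + 2.537 = 7.0289.
Reliability = 7.0289 / 7.957 = 0.883.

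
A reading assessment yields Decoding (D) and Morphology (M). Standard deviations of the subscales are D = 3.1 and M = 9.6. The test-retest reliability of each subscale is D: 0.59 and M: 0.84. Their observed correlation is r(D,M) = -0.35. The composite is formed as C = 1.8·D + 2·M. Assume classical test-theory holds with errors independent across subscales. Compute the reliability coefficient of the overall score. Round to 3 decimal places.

Var(C) = 1.8²·3.1² + 2²·9.6² + 2·[3.6·3.1·9.6·(-0.35)] = 399.776 − 74.9952 = 324.781.
Under uncorrelated errors the observed covariances equal the true-score covariances, so only the own-variance terms attenuate.
True-score variance = [1.8²·3.1²·0.59 + 2²·9.6²·0.84] − 74.9952 = 328.028 − 74.9952 = 253.033.
Reliability = 253.033 / 324.781 = 0.779.

0.779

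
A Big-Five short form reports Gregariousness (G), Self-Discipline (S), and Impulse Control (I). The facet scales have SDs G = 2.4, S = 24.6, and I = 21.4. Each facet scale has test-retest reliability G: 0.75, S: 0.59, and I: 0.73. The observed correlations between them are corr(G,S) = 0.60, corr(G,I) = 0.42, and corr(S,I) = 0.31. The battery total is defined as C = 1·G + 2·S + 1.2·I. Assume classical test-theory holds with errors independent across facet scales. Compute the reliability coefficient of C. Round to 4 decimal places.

Var(C) = 2.4² + 2²·24.6² + 1.2²·21.4² + 2·[2·2.4·24.6·0.60 + 1.2·2.4·21.4·0.42 + 2.4·24.6·21.4·0.31] = 3085.86 + 976.81 = 4062.67.
With uncorrelated errors the cross-covariances are all true-score covariance, so they carry over unchanged; only the diagonal terms shrink to ρᵢσᵢ².
True-score variance = [2.4²·0.75 + 2²·24.6²·0.59 + 1.2²·21.4²·0.73] + 976.81 = 1913.91 + 976.81 = 2890.71.
Reliability = 2890.71 / 4062.67 = 0.7115.

0.7115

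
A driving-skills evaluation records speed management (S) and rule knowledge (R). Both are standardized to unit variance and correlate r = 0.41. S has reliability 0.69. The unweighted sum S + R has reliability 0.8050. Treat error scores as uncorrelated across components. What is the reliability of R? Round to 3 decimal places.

Var(S+R) = 2 + 2·0.41 = 2.820.
True-score variance = ρ_S + ρ_R + 2·0.41, so 0.8050 = (0.69 + ρ_R + 0.82) / 2.820.
ρ_R = 0.8050·2.820 − 0.69 − 0.82 = 0.760.

0.760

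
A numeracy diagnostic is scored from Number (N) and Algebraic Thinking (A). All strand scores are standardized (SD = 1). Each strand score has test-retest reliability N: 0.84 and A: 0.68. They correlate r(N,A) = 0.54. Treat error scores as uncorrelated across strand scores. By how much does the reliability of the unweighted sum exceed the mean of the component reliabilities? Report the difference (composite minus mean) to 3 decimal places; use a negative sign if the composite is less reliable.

0.084

Var(sum) = 2 + 1.08 = 3.08; true-score variance = 1.52 + 1.08 = 2.6; composite reliability = 0.8442.
Mean component reliability = 0.7600.
Difference = 0.8442 − 0.7600 = 0.084.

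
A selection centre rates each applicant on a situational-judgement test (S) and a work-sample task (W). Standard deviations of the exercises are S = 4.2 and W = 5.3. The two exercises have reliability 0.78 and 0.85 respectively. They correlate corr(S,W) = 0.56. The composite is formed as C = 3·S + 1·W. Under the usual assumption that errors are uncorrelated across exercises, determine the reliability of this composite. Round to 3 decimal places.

0.850

Var(C) = 3²·4.2² + 5.3² + 2·[3·4.2·5.3·0.56] = 186.85 + 74.7936 = 261.644.
Under uncorrelated errors the observed covariances equal the true-score covariances, so only the own-variance terms attenuate.
True-score variance = [3²·4.2²·0.78 + 5.3²·0.85] + 74.7936 = 147.709 + 74.7936 = 222.503.
Reliability = 222.503 / 261.644 = 0.850.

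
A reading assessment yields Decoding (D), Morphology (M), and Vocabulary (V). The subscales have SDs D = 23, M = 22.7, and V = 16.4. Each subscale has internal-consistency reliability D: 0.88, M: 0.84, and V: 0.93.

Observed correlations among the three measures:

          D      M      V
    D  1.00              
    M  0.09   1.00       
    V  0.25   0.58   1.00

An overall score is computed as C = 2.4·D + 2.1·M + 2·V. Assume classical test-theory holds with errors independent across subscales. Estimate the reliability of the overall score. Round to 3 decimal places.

0.916

Var(C) = 2.4²·23² + 2.1²·22.7² + 2²·16.4² + 2·[5.04·23·22.7·0.09 + 4.8·23·16.4·0.25 + 4.2·22.7·16.4·0.58] = 6395.31 + 3192.68 = 9587.99.
Because errors are independent across components, Cov(Tᵢ,Tⱼ) = Cov(Xᵢ,Xⱼ); the off-diagonal part of the true-score variance is the same as above.
True-score variance = [2.4²·23²·0.88 + 2.1²·22.7²·0.84 + 2²·16.4²·0.93] + 3192.68 = 5590.77 + 3192.68 = 8783.44.
Reliability = 8783.44 / 9587.99 = 0.916.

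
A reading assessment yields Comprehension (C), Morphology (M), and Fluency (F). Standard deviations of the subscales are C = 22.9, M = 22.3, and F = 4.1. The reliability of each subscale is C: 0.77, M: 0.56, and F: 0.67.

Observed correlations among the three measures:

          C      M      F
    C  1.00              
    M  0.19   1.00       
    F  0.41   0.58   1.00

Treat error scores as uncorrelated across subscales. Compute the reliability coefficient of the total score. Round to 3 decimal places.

Var(C+M+F) = 22.9² + 22.3² + 4.1² + 2·[22.9·22.3·0.19 + 22.9·4.1·0.41 + 22.3·4.1·0.58] = 1038.51 + 377.103 = 1415.61.
Under uncorrelated errors the observed covariances equal the true-score covariances, so only the own-variance terms attenuate.
True-score variance = [22.9²·0.77 + 22.3²·0.56 + 4.1²·0.67] + 377.103 = 693.541 + 377.103 = 1070.64.
Reliability = 1070.64 / 1415.61 = 0.756.

0.756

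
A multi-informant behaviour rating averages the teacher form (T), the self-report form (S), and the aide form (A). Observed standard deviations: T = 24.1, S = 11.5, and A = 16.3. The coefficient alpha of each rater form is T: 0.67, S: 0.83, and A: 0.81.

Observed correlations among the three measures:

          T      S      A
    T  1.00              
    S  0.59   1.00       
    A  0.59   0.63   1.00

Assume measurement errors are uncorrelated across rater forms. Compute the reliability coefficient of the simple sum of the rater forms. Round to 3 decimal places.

0.868

Var(T+S+A) = 24.1² + 11.5² + 16.3² + 2·[24.1·11.5·0.59 + 24.1·16.3·0.59 + 11.5·16.3·0.63] = 978.75 + 1026.76 = 2005.51.
With uncorrelated errors the cross-covariances are all true-score covariance, so they carry over unchanged; only the diagonal terms shrink to ρᵢσᵢ².
True-score variance = [24.1²·0.67 + 11.5²·0.83 + 16.3²·0.81] + 1026.76 = 714.119 + 1026.76 = 1740.88.
Reliability = 1740.88 / 2005.51 = 0.868.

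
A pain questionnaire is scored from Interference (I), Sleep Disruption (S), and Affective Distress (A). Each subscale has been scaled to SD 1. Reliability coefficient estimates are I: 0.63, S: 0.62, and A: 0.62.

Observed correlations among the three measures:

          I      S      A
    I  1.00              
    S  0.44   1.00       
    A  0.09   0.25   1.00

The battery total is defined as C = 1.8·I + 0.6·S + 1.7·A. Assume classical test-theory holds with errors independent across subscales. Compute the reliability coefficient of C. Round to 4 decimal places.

0.7137

Var(C) = 1.8² + 0.6² + 1.7² + 2·[1.08·0.44 + 3.06·0.09 + 1.02·0.25] = 6.49 + 2.0112 = 8.5012.
Because errors are independent across components, Cov(Tᵢ,Tⱼ) = Cov(Xᵢ,Xⱼ); the off-diagonal part of the true-score variance is the same as above.
True-score variance = [1.8²·0.63 + 0.6²·0.62 + 1.7²·0.62] + 2.0112 = 4.0562 + 2.0112 = 6.0674.
Reliability = 6.0674 / 8.5012 = 0.7137.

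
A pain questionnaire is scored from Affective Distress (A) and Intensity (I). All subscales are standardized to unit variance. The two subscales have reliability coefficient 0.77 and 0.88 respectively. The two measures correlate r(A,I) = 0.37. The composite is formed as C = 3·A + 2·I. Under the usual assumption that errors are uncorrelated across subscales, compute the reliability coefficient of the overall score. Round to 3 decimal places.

0.854

Var(C) = 3² + 2² + 2·[6·0.37] = 13 + 4.44 = 17.44.
With uncorrelated errors the cross-covariances are all true-score covariance, so they carry over unchanged; only the diagonal terms shrink to ρᵢσᵢ².
True-score variance = [3²·0.77 + 2²·0.88] + 4.44 = 10.45 + 4.44 = 14.89.
Reliability = 14.89 / 17.44 = 0.854.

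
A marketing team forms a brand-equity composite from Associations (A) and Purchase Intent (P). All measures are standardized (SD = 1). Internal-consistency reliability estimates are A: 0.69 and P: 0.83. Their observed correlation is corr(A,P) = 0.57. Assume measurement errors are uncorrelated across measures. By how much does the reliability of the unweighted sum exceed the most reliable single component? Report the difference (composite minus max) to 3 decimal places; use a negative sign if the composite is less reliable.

Var(sum) = 2 + 1.14 = 3.14; true-score variance = 1.52 + 1.14 = 2.66; composite reliability = 0.8471.
Max component reliability = 0.8300.
Difference = 0.8471 − 0.8300 = 0.017.

0.017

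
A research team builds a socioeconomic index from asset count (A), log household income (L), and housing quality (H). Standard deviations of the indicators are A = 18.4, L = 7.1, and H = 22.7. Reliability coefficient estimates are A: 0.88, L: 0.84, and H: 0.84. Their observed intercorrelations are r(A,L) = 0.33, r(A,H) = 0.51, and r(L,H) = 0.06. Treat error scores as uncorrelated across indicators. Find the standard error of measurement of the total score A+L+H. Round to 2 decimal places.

Var(total) = 904.26 + 531.596 = 1435.86.
True-score variance = 773.121 + 531.596 = 1304.72, so reliability = 0.9087.
Error variance = 1435.86 − 1304.72 = 131.139; SEM = √131.139 = 11.45.

11.45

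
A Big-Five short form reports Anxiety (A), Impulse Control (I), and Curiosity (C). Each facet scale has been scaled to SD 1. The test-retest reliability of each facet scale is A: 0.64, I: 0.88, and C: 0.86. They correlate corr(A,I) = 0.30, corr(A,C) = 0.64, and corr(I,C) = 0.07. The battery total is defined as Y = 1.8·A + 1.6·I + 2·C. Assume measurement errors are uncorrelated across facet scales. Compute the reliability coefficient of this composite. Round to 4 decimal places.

0.8774

Var(Y) = 1.8² + 1.6² + 2² + 2·[2.88·0.30 + 3.6·0.64 + 3.2·0.07] = 9.8 + 6.784 = 16.584.
Under uncorrelated errors the observed covariances equal the true-score covariances, so only the own-variance terms attenuate.
True-score variance = [1.8²·0.64 + 1.6²·0.88 + 2²·0.86] + 6.784 = 7.7664 + 6.784 = 14.5504.
Reliability = 14.5504 / 16.584 = 0.8774.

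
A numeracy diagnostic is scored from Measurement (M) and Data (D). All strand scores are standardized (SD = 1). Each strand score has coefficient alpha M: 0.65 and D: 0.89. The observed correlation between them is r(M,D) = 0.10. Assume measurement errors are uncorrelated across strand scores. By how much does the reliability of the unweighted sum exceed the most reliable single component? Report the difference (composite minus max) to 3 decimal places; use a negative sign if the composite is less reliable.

-0.099

Var(sum) = 2 + 0.2 = 2.2; true-score variance = 1.54 + 0.2 = 1.74; composite reliability = 0.7909.
Max component reliability = 0.8900.
Difference = 0.7909 − 0.8900 = -0.099.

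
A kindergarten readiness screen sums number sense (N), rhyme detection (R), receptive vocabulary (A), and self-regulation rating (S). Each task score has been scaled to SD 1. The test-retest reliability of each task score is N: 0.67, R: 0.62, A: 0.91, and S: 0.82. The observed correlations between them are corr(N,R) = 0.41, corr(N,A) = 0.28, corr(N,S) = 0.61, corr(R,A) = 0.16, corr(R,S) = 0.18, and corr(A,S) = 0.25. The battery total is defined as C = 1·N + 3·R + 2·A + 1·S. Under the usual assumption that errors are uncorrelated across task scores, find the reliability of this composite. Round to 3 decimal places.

0.820

Var(C) = 1 + 3² + 2² + 1 + 2·[3·0.41 + 2·0.28 + 0.61 + 6·0.16 + 3·0.18 + 2·0.25] = 15 + 8.8 = 23.8.
Under uncorrelated errors the observed covariances equal the true-score covariances, so only the own-variance terms attenuate.
True-score variance = [0.67 + 3²·0.62 + 2²·0.91 + 0.82] + 8.8 = 10.71 + 8.8 = 19.51.
Reliability = 19.51 / 23.8 = 0.820.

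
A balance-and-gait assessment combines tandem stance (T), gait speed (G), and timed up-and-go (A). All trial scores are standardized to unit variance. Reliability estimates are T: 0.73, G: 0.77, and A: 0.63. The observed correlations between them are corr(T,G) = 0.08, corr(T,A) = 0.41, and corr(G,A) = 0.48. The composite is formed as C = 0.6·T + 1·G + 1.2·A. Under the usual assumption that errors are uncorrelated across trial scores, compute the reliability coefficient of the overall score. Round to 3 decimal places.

0.815

Var(C) = 0.6² + 1 + 1.2² + 2·[0.6·0.08 + 0.72·0.41 + 1.2·0.48] = 2.8 + 1.8384 = 4.6384.
Because errors are independent across components, Cov(Tᵢ,Tⱼ) = Cov(Xᵢ,Xⱼ); the off-diagonal part of the true-score variance is the same as above.
True-score variance = [0.6²·0.73 + 0.77 + 1.2²·0.63] + 1.8384 = 1.94 + 1.8384 = 3.7784.
Reliability = 3.7784 / 4.6384 = 0.815.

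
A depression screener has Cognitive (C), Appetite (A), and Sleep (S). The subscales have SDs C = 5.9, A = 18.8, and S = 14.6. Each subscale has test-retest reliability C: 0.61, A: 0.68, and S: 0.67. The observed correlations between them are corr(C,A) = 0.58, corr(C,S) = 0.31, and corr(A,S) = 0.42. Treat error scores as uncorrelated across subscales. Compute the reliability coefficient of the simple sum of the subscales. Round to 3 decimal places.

0.806

Var(C+A+S) = 5.9² + 18.8² + 14.6² + 2·[5.9·18.8·0.58 + 5.9·14.6·0.31 + 18.8·14.6·0.42] = 601.41 + 412.637 = 1014.05.
Because errors are independent across components, Cov(Tᵢ,Tⱼ) = Cov(Xᵢ,Xⱼ); the off-diagonal part of the true-score variance is the same as above.
True-score variance = [5.9²·0.61 + 18.8²·0.68 + 14.6²·0.67] + 412.637 = 404.391 + 412.637 = 817.028.
Reliability = 817.028 / 1014.05 = 0.806.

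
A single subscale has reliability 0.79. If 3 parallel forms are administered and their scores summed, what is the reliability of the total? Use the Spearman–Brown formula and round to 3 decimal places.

0.919

ρ_k = kρ / (1 + (k−1)ρ) = 3·0.79 / (1 + 2·0.79) = 2.370 / 2.580 = 0.919.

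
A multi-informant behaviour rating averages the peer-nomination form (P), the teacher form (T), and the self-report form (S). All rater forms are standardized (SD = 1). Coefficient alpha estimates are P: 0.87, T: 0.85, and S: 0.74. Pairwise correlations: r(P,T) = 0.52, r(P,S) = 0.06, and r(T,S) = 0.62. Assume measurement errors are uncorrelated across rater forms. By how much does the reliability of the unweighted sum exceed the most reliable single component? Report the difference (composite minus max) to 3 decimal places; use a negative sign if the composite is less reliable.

Var(sum) = 3 + 2.4 = 5.4; true-score variance = 2.46 + 2.4 = 4.86; composite reliability = 0.9000.
Max component reliability = 0.8700.
Difference = 0.9000 − 0.8700 = 0.030.

0.030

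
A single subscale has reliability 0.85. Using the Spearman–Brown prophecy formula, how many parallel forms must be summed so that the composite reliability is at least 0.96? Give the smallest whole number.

k ≥ ρ*(1−ρ₁)/(ρ₁(1−ρ*)) = 0.96·0.15 / (0.85·0.04) = 4.235.
Smallest integer k = 5.

5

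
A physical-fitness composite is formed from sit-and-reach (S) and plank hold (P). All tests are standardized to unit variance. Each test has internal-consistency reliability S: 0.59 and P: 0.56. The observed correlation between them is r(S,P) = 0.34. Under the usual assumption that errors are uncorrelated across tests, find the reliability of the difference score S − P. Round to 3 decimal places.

0.356

Var(S−P) = 1 + 1 − 2·0.34 = 2 − 0.68 = 1.32.
With uncorrelated errors the cross-covariances are all true-score covariance, so they carry over unchanged; only the diagonal terms shrink to ρᵢσᵢ².
True-score variance = [0.59 + 0.56] − 0.68 = 1.15 − 0.68 = 0.47.
Reliability = 0.47 / 1.32 = 0.356.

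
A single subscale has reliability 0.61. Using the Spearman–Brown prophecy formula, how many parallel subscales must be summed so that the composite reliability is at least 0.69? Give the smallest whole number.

k ≥ ρ*(1−ρ₁)/(ρ₁(1−ρ*)) = 0.69·0.39 / (0.61·0.31) = 1.423.
Smallest integer k = 2.

2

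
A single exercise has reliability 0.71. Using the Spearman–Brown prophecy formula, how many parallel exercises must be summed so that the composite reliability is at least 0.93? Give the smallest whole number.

6

k ≥ ρ*(1−ρ₁)/(ρ₁(1−ρ*)) = 0.93·0.29 / (0.71·0.07) = 5.427.
Smallest integer k = 6.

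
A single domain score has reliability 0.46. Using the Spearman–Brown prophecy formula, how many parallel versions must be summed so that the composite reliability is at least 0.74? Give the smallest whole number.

4

k ≥ ρ*(1−ρ₁)/(ρ₁(1−ρ*)) = 0.74·0.54 / (0.46·0.26) = 3.341.
Smallest integer k = 4.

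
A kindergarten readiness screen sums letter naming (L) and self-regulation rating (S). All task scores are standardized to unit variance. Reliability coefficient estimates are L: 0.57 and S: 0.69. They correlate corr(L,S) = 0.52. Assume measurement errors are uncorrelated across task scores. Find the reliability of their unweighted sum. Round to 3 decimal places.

Var(L+S) = 2 + 2·[0.52] = 2 + 1.04 = 3.04.
Under uncorrelated errors the observed covariances equal the true-score covariances, so only the own-variance terms attenuate.
True-score variance = [0.57 + 0.69] + 1.04 = 1.26 + 1.04 = 2.3.
Reliability = 2.3 / 3.04 = 0.757.

0.757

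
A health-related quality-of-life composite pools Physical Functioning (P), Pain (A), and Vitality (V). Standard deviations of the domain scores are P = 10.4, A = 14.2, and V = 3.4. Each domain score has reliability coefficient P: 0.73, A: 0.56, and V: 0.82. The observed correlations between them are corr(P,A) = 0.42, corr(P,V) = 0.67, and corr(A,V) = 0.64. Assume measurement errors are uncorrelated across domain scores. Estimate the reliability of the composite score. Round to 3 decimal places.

0.784

Var(P+A+V) = 10.4² + 14.2² + 3.4² + 2·[10.4·14.2·0.42 + 10.4·3.4·0.67 + 14.2·3.4·0.64] = 321.36 + 233.232 = 554.592.
With uncorrelated errors the cross-covariances are all true-score covariance, so they carry over unchanged; only the diagonal terms shrink to ρᵢσᵢ².
True-score variance = [10.4²·0.73 + 14.2²·0.56 + 3.4²·0.82] + 233.232 = 201.354 + 233.232 = 434.586.
Reliability = 434.586 / 554.592 = 0.784.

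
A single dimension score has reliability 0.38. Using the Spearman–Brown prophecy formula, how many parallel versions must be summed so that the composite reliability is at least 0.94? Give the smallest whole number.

26

k ≥ ρ*(1−ρ₁)/(ρ₁(1−ρ*)) = 0.94·0.62 / (0.38·0.06) = 25.561.
Smallest integer k = 26.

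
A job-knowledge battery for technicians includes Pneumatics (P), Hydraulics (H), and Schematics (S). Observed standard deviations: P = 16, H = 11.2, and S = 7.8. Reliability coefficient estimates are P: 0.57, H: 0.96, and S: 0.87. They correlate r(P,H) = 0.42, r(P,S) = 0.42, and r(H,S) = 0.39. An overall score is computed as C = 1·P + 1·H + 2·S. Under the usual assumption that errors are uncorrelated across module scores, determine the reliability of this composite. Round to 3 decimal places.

Var(C) = 16² + 11.2² + 2²·7.8² + 2·[16·11.2·0.42 + 2·16·7.8·0.42 + 2·11.2·7.8·0.39] = 624.8 + 496.474 = 1121.27.
Under uncorrelated errors the observed covariances equal the true-score covariances, so only the own-variance terms attenuate.
True-score variance = [16²·0.57 + 11.2²·0.96 + 2²·7.8²·0.87] + 496.474 = 478.066 + 496.474 = 974.539.
Reliability = 974.539 / 1121.27 = 0.869.

0.869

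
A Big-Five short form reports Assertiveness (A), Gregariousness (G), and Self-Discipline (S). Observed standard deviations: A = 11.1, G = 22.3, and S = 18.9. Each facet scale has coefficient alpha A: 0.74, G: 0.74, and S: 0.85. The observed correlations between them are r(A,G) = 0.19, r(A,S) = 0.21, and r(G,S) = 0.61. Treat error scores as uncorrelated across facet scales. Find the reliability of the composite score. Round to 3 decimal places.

Var(A+G+S) = 11.1² + 22.3² + 18.9² + 2·[11.1·22.3·0.19 + 11.1·18.9·0.21 + 22.3·18.9·0.61] = 977.71 + 696.367 = 1674.08.
With uncorrelated errors the cross-covariances are all true-score covariance, so they carry over unchanged; only the diagonal terms shrink to ρᵢσᵢ².
True-score variance = [11.1²·0.74 + 22.3²·0.74 + 18.9²·0.85] + 696.367 = 762.798 + 696.367 = 1459.17.
Reliability = 1459.17 / 1674.08 = 0.872.

0.872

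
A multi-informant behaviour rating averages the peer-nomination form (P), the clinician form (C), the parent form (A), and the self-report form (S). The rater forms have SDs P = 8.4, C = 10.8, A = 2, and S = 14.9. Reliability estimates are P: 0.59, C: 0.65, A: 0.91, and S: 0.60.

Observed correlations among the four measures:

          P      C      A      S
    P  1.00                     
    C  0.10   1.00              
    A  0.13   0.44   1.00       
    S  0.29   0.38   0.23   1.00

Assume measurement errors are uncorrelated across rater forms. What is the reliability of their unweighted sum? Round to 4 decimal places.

0.7604

Var(P+C+A+S) = 8.4² + 10.8² + 2² + 14.9² + 2·[8.4·10.8·0.10 + 8.4·2·0.13 + 8.4·14.9·0.29 + 10.8·2·0.44 + 10.8·14.9·0.38 + 2·14.9·0.23] = 413.21 + 250.12 = 663.33.
Because errors are independent across components, Cov(Tᵢ,Tⱼ) = Cov(Xᵢ,Xⱼ); the off-diagonal part of the true-score variance is the same as above.
True-score variance = [8.4²·0.59 + 10.8²·0.65 + 2²·0.91 + 14.9²·0.60] + 250.12 = 254.292 + 250.12 = 504.412.
Reliability = 504.412 / 663.33 = 0.7604.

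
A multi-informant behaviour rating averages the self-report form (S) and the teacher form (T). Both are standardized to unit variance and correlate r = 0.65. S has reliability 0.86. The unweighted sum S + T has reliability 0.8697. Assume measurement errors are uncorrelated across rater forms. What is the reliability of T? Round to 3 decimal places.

0.710

Var(S+T) = 2 + 2·0.65 = 3.300.
True-score variance = ρ_S + ρ_T + 2·0.65, so 0.8697 = (0.86 + ρ_T + 1.30) / 3.300.
ρ_T = 0.8697·3.300 − 0.86 − 1.30 = 0.710.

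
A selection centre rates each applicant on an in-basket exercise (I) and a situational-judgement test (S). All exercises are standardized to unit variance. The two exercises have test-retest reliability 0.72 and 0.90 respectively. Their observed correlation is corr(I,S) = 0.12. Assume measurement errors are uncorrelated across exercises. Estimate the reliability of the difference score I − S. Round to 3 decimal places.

0.784

Var(I−S) = 1 + 1 − 2·0.12 = 2 − 0.24 = 1.76.
With uncorrelated errors the cross-covariances are all true-score covariance, so they carry over unchanged; only the diagonal terms shrink to ρᵢσᵢ².
True-score variance = [0.72 + 0.90] − 0.24 = 1.62 − 0.24 = 1.38.
Reliability = 1.38 / 1.76 = 0.784.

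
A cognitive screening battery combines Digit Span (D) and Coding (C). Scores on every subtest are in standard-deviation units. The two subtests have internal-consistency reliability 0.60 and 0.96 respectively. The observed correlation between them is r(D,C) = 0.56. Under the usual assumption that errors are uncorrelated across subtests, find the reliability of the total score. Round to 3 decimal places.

Var(D+C) = 2 + 2·[0.56] = 2 + 1.12 = 3.12.
With uncorrelated errors the cross-covariances are all true-score covariance, so they carry over unchanged; only the diagonal terms shrink to ρᵢσᵢ².
True-score variance = [0.60 + 0.96] + 1.12 = 1.56 + 1.12 = 2.68.
Reliability = 2.68 / 3.12 = 0.859.

0.859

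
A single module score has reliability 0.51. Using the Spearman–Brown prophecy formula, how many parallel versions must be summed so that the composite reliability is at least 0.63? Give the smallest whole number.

k ≥ ρ*(1−ρ₁)/(ρ₁(1−ρ*)) = 0.63·0.49 / (0.51·0.37) = 1.636.
Smallest integer k = 2.

2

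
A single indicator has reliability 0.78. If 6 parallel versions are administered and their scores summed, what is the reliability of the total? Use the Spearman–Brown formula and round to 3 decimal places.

ρ_k = kρ / (1 + (k−1)ρ) = 6·0.78 / (1 + 5·0.78) = 4.680 / 4.900 = 0.955.

0.955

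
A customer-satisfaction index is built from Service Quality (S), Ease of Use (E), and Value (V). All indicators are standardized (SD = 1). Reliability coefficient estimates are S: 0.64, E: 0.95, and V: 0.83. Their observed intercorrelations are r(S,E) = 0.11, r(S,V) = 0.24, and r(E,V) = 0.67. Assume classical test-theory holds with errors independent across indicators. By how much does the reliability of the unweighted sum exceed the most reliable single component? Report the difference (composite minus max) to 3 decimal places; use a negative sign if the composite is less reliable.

-0.065

Var(sum) = 3 + 2.04 = 5.04; true-score variance = 2.42 + 2.04 = 4.46; composite reliability = 0.8849.
Max component reliability = 0.9500.
Difference = 0.8849 − 0.9500 = -0.065.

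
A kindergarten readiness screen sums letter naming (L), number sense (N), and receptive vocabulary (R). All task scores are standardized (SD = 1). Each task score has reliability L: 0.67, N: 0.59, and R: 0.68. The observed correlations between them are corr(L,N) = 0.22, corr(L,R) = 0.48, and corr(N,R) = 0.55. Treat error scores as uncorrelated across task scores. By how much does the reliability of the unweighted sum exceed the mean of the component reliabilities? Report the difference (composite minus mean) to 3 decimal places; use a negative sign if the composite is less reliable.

Var(sum) = 3 + 2.5 = 5.5; true-score variance = 1.94 + 2.5 = 4.44; composite reliability = 0.8073.
Mean component reliability = 0.6467.
Difference = 0.8073 − 0.6467 = 0.161.

0.161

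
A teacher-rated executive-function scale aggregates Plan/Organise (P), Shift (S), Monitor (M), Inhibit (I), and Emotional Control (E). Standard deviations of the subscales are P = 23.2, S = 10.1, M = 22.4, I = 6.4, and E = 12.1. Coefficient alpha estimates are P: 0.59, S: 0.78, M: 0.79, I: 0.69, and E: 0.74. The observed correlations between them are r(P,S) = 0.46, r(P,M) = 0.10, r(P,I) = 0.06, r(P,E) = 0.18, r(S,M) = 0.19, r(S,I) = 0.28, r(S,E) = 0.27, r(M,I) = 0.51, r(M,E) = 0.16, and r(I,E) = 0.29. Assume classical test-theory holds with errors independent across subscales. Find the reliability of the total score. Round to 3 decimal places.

Var(P+S+M+I+E) = 23.2² + 10.1² + 22.4² + 6.4² + 12.1² + 2·[23.2·10.1·0.46 + 23.2·22.4·0.10 + 23.2·6.4·0.06 + 23.2·12.1·0.18 + 10.1·22.4·0.19 + 10.1·6.4·0.28 + 10.1·12.1·0.27 + 22.4·6.4·0.51 + 22.4·12.1·0.16 + 6.4·12.1·0.29] = 1329.38 + 904.425 = 2233.81.
Because errors are independent across components, Cov(Tᵢ,Tⱼ) = Cov(Xᵢ,Xⱼ); the off-diagonal part of the true-score variance is the same as above.
True-score variance = [23.2²·0.59 + 10.1²·0.78 + 22.4²·0.79 + 6.4²·0.69 + 12.1²·0.74] + 904.425 = 930.126 + 904.425 = 1834.55.
Reliability = 1834.55 / 2233.81 = 0.821.

0.821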